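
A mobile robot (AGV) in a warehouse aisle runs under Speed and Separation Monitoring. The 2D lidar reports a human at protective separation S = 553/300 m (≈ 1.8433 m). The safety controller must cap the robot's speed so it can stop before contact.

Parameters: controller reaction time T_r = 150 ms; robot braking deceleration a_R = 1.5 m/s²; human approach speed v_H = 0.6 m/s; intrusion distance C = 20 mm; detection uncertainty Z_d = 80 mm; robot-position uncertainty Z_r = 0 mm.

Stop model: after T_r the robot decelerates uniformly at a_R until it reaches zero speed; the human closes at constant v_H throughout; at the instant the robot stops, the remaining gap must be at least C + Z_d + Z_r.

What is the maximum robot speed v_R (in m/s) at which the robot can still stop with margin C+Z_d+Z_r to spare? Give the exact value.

collect terms ⇒ (1/3)·v_R² + (11/20)·v_R + (-124/75) = 0
  disc = (11/20)² − 4·(1/3)·(-124/75) = 361/144 ; √disc = 19/12
  v_R = (−(11/20) + 19/12) / (2·(1/3)) = 31/20 m/s
check:
stop time T_s = (31/20)/(3/2) = 1.0333 s
robot in T_r: 1.5500·0.1500 = 0.2325 m
robot under decel: 1.5500²/(2·1.5000) = 0.8008 m
human over T_r+T_s: 0.6000·(0.1500+1.0333) = 0.7100 m
residual clearance needed = 0.0200+0.0800+0.0000 = 0.1000 m
sum ≈ 0.2325+0.8008+0.7100+0.1000 ≈ 1.8433 m = S ✓

v_R_max = 31/20 m/s = 1.5500 m/s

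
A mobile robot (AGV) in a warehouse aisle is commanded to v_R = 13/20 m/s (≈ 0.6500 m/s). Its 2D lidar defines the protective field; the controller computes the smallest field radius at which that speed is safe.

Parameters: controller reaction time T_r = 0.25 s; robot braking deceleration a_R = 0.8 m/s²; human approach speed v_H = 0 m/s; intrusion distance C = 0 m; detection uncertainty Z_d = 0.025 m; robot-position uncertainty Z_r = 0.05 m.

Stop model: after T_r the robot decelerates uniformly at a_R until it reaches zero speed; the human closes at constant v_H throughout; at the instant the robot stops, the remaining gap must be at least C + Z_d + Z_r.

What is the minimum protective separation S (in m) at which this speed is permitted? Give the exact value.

braking lasts T_s = (13/20)/(4/5) = 0.8125 s
robot covers v_R·T_r = 0.6500·0.2500 = 0.1625 m before braking
robot under decel: 0.6500²/(2·0.8000) = 0.2641 m
human closes 0.0000·1.0625 = 0.0000 m
C+Z_d+Z_r = 0.0000+0.0250+0.0500 = 0.0750 m
S_min ≈ 0.1625+0.2641+0.0000+0.0750  ⇒  S_min = 321/640 m

S_min = 321/640 m = 0.5016 m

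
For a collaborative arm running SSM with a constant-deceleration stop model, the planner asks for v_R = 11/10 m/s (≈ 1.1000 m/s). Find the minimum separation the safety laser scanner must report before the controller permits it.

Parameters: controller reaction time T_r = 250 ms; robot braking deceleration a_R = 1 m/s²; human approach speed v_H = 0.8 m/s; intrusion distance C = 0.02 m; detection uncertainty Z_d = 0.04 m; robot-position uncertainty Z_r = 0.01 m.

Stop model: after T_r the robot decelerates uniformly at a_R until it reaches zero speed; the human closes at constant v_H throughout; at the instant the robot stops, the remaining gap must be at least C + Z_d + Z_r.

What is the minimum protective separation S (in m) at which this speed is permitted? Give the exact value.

T_s = v_R/a_R = (11/10)/1 = 1.1000 s
robot in T_r: 1.1000·0.2500 = 0.2750 m
robot covers 1.1000·1.1000 − ½·1.0000·1.1000² = 0.6050 m while stopping
person approaches 0.8000·(0.2500+1.1000) = 1.0800 m
C+Z_d+Z_r = 0.0200+0.0400+0.0100 = 0.0700 m
S_min ≈ 0.2750+0.6050+1.0800+0.0700  ⇒  S_min = 203/100 m

S_min = 203/100 m = 2.0300 m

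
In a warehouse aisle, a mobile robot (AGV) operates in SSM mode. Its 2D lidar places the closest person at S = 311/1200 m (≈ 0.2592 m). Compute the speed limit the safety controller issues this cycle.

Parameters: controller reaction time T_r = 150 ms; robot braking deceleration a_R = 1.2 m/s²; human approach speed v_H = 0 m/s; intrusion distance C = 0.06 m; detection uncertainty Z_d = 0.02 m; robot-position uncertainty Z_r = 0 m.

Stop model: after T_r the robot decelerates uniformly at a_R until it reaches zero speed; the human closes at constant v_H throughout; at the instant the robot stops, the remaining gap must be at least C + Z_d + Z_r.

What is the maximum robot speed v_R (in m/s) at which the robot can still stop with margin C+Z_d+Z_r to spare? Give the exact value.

v_R_max = 1/2 m/s = 0.5000 m/s

quadratic (5/12)·v² + (3/20)·v + (-43/240) = 0
  disc = (3/20)² − 4·(5/12)·(-43/240) = 289/900 ; √disc = 17/30
  v_R = (−(3/20) + 17/30) / (2·(5/12)) = 1/2 m/s
check:
braking lasts T_s = (1/2)/(6/5) = 0.4167 s
robot in T_r: 0.5000·0.1500 = 0.0750 m
robot under decel: 0.5000²/(2·1.2000) = 0.1042 m
human closes 0.0000·0.5667 = 0.0000 m
margins: 0.0600+0.0200+0.0000 = 0.0800 m
sum ≈ 0.0750+0.1042+0.0000+0.0800 ≈ 0.2592 m = S ✓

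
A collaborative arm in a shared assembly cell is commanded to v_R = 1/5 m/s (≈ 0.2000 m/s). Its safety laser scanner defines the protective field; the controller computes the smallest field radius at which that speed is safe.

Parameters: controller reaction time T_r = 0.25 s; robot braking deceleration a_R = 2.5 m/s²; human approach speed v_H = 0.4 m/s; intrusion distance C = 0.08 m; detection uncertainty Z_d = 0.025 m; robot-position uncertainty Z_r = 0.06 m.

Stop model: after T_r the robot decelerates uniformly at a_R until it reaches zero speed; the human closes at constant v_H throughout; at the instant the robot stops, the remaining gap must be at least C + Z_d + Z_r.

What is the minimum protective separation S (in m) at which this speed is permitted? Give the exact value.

S_min = 71/200 m = 0.3550 m

stop time T_s = (1/5)/(5/2) = 0.0800 s
robot in T_r: 0.2000·0.2500 = 0.0500 m
robot covers 0.2000·0.0800 − ½·2.5000·0.0800² = 0.0080 m while stopping
human over T_r+T_s: 0.4000·(0.2500+0.0800) = 0.1320 m
residual clearance needed = 0.0800+0.0250+0.0600 = 0.1650 m
S_min ≈ 0.0500+0.0080+0.1320+0.1650  ⇒  S_min = 71/200 m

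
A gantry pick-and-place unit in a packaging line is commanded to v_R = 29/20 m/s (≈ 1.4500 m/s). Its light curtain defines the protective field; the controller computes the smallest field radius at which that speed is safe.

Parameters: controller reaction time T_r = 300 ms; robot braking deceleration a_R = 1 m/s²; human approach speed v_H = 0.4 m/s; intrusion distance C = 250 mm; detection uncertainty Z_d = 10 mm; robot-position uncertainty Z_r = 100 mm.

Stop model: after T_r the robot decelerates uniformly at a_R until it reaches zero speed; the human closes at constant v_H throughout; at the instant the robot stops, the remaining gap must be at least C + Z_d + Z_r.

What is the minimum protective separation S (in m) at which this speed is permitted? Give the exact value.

T_s = v_R/a_R = (29/20)/1 = 1.4500 s
robot in T_r: 1.4500·0.3000 = 0.4350 m
braking distance = 1.4500²/(2·1.0000) = 1.0513 m
human closes 0.4000·1.7500 = 0.7000 m
margins: 0.2500+0.0100+0.1000 = 0.3600 m
S_min ≈ 0.4350+1.0513+0.7000+0.3600  ⇒  S_min = 2037/800 m

S_min = 2037/800 m = 2.5463 m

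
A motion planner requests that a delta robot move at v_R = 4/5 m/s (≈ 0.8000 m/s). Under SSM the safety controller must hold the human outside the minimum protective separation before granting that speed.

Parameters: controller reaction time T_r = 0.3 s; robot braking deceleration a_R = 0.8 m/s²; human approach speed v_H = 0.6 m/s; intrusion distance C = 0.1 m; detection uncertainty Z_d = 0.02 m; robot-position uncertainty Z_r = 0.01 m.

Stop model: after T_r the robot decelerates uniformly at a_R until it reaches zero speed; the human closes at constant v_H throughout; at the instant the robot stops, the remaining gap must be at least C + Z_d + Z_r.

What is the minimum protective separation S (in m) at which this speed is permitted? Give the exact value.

braking lasts T_s = (4/5)/(4/5) = 1.0000 s
reaction-phase robot travel = 0.8000·0.3000 = 0.2400 m
robot under decel: 0.8000²/(2·0.8000) = 0.4000 m
human over T_r+T_s: 0.6000·(0.3000+1.0000) = 0.7800 m
C+Z_d+Z_r = 0.1000+0.0200+0.0100 = 0.1300 m
S_min ≈ 0.2400+0.4000+0.7800+0.1300  ⇒  S_min = 31/20 m

S_min = 31/20 m = 1.5500 m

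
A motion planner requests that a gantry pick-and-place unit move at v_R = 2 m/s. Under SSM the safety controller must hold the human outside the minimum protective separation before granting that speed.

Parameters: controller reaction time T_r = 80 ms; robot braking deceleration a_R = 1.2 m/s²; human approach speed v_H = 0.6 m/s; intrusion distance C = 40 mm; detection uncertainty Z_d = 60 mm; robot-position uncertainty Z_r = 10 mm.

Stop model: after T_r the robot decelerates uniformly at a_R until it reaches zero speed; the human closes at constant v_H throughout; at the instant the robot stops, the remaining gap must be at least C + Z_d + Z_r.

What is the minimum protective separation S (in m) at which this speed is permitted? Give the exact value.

stop time T_s = 2/(6/5) = 1.6667 s
robot in T_r: 2.0000·0.0800 = 0.1600 m
robot under decel: 2.0000²/(2·1.2000) = 1.6667 m
human closes 0.6000·1.7467 = 1.0480 m
C+Z_d+Z_r = 0.0400+0.0600+0.0100 = 0.1100 m
S_min ≈ 0.1600+1.6667+1.0480+0.1100  ⇒  S_min = 4477/1500 m

S_min = 4477/1500 m = 2.9847 m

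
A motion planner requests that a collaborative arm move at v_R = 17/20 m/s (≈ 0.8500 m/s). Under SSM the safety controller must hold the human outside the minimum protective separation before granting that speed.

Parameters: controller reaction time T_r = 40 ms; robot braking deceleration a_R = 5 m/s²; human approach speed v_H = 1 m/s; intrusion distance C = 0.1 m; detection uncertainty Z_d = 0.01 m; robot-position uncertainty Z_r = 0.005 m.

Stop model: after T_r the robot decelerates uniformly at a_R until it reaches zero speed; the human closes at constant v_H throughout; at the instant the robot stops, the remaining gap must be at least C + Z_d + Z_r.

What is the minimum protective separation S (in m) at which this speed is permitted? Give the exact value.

T_s = v_R/a_R = (17/20)/5 = 0.1700 s
reaction-phase robot travel = 0.8500·0.0400 = 0.0340 m
robot covers 0.8500·0.1700 − ½·5.0000·0.1700² = 0.0722 m while stopping
person approaches 1.0000·(0.0400+0.1700) = 0.2100 m
residual clearance needed = 0.1000+0.0100+0.0050 = 0.1150 m
S_min ≈ 0.0340+0.0722+0.2100+0.1150  ⇒  S_min = 69/160 m

S_min = 69/160 m = 0.4313 m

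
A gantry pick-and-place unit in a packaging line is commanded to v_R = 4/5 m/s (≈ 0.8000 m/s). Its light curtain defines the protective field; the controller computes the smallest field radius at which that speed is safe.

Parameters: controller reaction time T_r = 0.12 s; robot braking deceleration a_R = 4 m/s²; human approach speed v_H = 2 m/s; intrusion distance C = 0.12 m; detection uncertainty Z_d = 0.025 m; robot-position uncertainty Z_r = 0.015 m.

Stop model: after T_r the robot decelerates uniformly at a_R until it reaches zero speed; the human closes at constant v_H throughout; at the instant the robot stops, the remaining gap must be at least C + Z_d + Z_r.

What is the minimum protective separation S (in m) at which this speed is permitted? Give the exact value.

braking lasts T_s = (4/5)/4 = 0.2000 s
reaction-phase robot travel = 0.8000·0.1200 = 0.0960 m
braking distance = 0.8000²/(2·4.0000) = 0.0800 m
person approaches 2.0000·(0.1200+0.2000) = 0.6400 m
residual clearance needed = 0.1200+0.0250+0.0150 = 0.1600 m
S_min ≈ 0.0960+0.0800+0.6400+0.1600  ⇒  S_min = 122/125 m

S_min = 122/125 m = 0.9760 m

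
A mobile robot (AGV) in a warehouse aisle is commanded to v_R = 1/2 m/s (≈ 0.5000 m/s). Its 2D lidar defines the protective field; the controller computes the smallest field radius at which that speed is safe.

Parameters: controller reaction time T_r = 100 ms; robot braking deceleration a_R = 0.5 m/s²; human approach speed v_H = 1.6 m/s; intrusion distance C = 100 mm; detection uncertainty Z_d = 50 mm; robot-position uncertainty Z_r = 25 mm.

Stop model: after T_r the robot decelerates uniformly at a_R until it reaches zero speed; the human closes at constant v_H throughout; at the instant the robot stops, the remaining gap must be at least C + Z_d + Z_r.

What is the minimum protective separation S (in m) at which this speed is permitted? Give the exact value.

T_s = v_R/a_R = (1/2)/(1/2) = 1.0000 s
robot covers v_R·T_r = 0.5000·0.1000 = 0.0500 m before braking
braking distance = 0.5000²/(2·0.5000) = 0.2500 m
human closes 1.6000·1.1000 = 1.7600 m
residual clearance needed = 0.1000+0.0500+0.0250 = 0.1750 m
S_min ≈ 0.0500+0.2500+1.7600+0.1750  ⇒  S_min = 447/200 m

S_min = 447/200 m = 2.2350 m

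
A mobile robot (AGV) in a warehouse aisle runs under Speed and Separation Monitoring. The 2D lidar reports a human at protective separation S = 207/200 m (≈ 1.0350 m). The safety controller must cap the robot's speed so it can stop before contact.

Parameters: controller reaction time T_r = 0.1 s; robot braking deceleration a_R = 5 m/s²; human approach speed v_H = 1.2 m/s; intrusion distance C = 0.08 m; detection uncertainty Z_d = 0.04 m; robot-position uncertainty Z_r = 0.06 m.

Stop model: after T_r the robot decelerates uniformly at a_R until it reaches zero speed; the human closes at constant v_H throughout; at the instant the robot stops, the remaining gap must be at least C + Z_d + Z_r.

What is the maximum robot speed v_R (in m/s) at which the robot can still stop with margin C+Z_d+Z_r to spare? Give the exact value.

collect terms ⇒ (1/10)·v_R² + (17/50)·v_R + (-147/200) = 0
  disc = (17/50)² − 4·(1/10)·(-147/200) = 256/625 ; √disc = 16/25
  v_R = (−(17/50) + 16/25) / (2·(1/10)) = 3/2 m/s
check:
T_s = v_R/a_R = (3/2)/5 = 0.3000 s
reaction-phase robot travel = 1.5000·0.1000 = 0.1500 m
braking distance = 1.5000²/(2·5.0000) = 0.2250 m
human closes 1.2000·0.4000 = 0.4800 m
C+Z_d+Z_r = 0.0800+0.0400+0.0600 = 0.1800 m
sum ≈ 0.1500+0.2250+0.4800+0.1800 ≈ 1.0350 m = S ✓

v_R_max = 3/2 m/s = 1.5000 m/s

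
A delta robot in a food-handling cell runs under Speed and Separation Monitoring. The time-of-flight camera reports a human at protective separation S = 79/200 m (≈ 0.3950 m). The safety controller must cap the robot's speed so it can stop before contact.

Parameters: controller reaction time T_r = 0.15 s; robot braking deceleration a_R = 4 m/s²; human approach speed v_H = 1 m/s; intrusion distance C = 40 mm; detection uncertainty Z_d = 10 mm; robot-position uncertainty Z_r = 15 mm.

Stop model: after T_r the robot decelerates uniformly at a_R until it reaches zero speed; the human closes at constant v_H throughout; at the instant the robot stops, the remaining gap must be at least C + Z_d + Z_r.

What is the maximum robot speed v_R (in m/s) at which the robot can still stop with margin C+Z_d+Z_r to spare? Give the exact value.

collect terms ⇒ (1/8)·v_R² + (2/5)·v_R + (-9/50) = 0
  disc = (2/5)² − 4·(1/8)·(-9/50) = 1/4 ; √disc = 1/2
  v_R = (−(2/5) + 1/2) / (2·(1/8)) = 2/5 m/s
check:
stop time T_s = (2/5)/4 = 0.1000 s
robot covers v_R·T_r = 0.4000·0.1500 = 0.0600 m before braking
robot covers 0.4000·0.1000 − ½·4.0000·0.1000² = 0.0200 m while stopping
person approaches 1.0000·(0.1500+0.1000) = 0.2500 m
residual clearance needed = 0.0400+0.0100+0.0150 = 0.0650 m
sum ≈ 0.0600+0.0200+0.2500+0.0650 ≈ 0.3950 m = S ✓

v_R_max = 2/5 m/s = 0.4000 m/s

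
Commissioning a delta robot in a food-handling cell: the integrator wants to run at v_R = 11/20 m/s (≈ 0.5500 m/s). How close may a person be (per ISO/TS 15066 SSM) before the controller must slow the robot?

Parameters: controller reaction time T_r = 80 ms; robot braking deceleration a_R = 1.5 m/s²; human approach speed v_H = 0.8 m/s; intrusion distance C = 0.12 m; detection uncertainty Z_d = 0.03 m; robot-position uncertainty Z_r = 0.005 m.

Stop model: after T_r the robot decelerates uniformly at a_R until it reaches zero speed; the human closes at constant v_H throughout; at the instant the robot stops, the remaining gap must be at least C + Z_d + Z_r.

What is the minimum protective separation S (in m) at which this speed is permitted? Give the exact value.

T_s = v_R/a_R = (11/20)/(3/2) = 0.3667 s
robot covers v_R·T_r = 0.5500·0.0800 = 0.0440 m before braking
braking distance = 0.5500²/(2·1.5000) = 0.1008 m
person approaches 0.8000·(0.0800+0.3667) = 0.3573 m
residual clearance needed = 0.1200+0.0300+0.0050 = 0.1550 m
S_min ≈ 0.0440+0.1008+0.3573+0.1550  ⇒  S_min = 3943/6000 m

S_min = 3943/6000 m = 0.6572 m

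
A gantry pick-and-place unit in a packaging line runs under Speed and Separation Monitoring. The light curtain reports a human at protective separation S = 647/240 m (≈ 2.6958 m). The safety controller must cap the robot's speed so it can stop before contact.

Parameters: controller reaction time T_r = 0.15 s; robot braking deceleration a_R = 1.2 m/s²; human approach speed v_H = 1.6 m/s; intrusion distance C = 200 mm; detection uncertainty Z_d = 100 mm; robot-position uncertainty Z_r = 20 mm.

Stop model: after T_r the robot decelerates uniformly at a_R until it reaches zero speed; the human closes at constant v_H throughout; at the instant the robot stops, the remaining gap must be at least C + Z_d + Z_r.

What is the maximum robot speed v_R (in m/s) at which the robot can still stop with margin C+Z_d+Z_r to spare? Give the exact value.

v_R_max = 11/10 m/s = 1.1000 m/s

collect terms ⇒ (5/12)·v_R² + (89/60)·v_R + (-2563/1200) = 0
  disc = (89/60)² − 4·(5/12)·(-2563/1200) = 144/25 ; √disc = 12/5
  v_R = (−(89/60) + 12/5) / (2·(5/12)) = 11/10 m/s
check:
stop time T_s = (11/10)/(6/5) = 0.9167 s
robot in T_r: 1.1000·0.1500 = 0.1650 m
robot under decel: 1.1000²/(2·1.2000) = 0.5042 m
human over T_r+T_s: 1.6000·(0.1500+0.9167) = 1.7067 m
C+Z_d+Z_r = 0.2000+0.1000+0.0200 = 0.3200 m
sum ≈ 0.1650+0.5042+1.7067+0.3200 ≈ 2.6958 m = S ✓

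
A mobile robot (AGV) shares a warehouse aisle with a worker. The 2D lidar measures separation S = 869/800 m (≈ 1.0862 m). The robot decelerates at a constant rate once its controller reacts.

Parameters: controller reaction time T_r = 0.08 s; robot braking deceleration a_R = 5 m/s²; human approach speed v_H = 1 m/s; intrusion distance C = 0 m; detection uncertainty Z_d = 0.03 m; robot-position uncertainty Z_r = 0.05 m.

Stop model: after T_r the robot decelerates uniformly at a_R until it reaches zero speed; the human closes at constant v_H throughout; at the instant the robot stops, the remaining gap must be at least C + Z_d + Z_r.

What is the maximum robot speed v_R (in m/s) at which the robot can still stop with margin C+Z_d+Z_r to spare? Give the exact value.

v_R_max = 39/20 m/s = 1.9500 m/s

at the boundary: (1/10)·v² + (7/25)·v + (-741/800) = 0
  disc = (7/25)² − 4·(1/10)·(-741/800) = 4489/10000 ; √disc = 67/100
  v_R = (−(7/25) + 67/100) / (2·(1/10)) = 39/20 m/s
check:
braking lasts T_s = (39/20)/5 = 0.3900 s
reaction-phase robot travel = 1.9500·0.0800 = 0.1560 m
robot under decel: 1.9500²/(2·5.0000) = 0.3802 m
human over T_r+T_s: 1.0000·(0.0800+0.3900) = 0.4700 m
C+Z_d+Z_r = 0.0000+0.0300+0.0500 = 0.0800 m
sum ≈ 0.1560+0.3802+0.4700+0.0800 ≈ 1.0862 m = S ✓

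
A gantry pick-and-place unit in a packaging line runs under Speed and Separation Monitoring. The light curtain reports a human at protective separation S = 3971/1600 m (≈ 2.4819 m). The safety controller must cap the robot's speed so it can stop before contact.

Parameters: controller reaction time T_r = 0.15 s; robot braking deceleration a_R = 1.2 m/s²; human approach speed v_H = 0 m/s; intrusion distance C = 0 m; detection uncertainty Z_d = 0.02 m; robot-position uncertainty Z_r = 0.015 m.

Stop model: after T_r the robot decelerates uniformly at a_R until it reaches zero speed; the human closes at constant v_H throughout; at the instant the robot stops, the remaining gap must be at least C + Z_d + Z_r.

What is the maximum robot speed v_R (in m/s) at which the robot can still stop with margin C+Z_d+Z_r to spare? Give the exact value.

quadratic (5/12)·v² + (3/20)·v + (-783/320) = 0
  disc = (3/20)² − 4·(5/12)·(-783/320) = 6561/1600 ; √disc = 81/40
  v_R = (−(3/20) + 81/40) / (2·(5/12)) = 9/4 m/s
check:
T_s = v_R/a_R = (9/4)/(6/5) = 1.8750 s
reaction-phase robot travel = 2.2500·0.1500 = 0.3375 m
robot under decel: 2.2500²/(2·1.2000) = 2.1094 m
human over T_r+T_s: 0.0000·(0.1500+1.8750) = 0.0000 m
C+Z_d+Z_r = 0.0000+0.0200+0.0150 = 0.0350 m
sum ≈ 0.3375+2.1094+0.0000+0.0350 ≈ 2.4819 m = S ✓

v_R_max = 9/4 m/s = 2.2500 m/s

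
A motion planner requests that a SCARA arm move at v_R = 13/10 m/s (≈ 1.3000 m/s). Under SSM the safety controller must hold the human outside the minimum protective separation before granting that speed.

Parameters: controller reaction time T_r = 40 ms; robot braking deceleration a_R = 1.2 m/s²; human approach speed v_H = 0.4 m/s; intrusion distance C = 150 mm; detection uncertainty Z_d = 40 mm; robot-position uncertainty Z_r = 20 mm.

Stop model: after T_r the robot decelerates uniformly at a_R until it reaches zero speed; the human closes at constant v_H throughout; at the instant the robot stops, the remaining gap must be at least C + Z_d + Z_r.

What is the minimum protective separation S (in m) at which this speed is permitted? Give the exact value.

S_min = 2831/2000 m = 1.4155 m

braking lasts T_s = (13/10)/(6/5) = 1.0833 s
robot covers v_R·T_r = 1.3000·0.0400 = 0.0520 m before braking
braking distance = 1.3000²/(2·1.2000) = 0.7042 m
person approaches 0.4000·(0.0400+1.0833) = 0.4493 m
residual clearance needed = 0.1500+0.0400+0.0200 = 0.2100 m
S_min ≈ 0.0520+0.7042+0.4493+0.2100  ⇒  S_min = 2831/2000 m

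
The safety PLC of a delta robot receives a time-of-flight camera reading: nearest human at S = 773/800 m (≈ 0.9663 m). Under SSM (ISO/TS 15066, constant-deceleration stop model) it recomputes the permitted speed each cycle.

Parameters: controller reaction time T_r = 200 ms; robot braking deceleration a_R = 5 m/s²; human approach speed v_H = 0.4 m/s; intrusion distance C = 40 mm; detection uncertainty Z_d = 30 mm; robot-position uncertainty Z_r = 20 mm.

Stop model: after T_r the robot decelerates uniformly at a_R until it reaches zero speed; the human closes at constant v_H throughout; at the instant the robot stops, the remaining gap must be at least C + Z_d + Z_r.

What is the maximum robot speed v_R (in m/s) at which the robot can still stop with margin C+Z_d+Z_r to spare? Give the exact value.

v_R_max = 7/4 m/s = 1.7500 m/s

at the boundary: (1/10)·v² + (7/25)·v + (-637/800) = 0
  disc = (7/25)² − 4·(1/10)·(-637/800) = 3969/10000 ; √disc = 63/100
  v_R = (−(7/25) + 63/100) / (2·(1/10)) = 7/4 m/s
check:
stop time T_s = (7/4)/5 = 0.3500 s
robot covers v_R·T_r = 1.7500·0.2000 = 0.3500 m before braking
robot covers 1.7500·0.3500 − ½·5.0000·0.3500² = 0.3063 m while stopping
person approaches 0.4000·(0.2000+0.3500) = 0.2200 m
C+Z_d+Z_r = 0.0400+0.0300+0.0200 = 0.0900 m
sum ≈ 0.3500+0.3063+0.2200+0.0900 ≈ 0.9663 m = S ✓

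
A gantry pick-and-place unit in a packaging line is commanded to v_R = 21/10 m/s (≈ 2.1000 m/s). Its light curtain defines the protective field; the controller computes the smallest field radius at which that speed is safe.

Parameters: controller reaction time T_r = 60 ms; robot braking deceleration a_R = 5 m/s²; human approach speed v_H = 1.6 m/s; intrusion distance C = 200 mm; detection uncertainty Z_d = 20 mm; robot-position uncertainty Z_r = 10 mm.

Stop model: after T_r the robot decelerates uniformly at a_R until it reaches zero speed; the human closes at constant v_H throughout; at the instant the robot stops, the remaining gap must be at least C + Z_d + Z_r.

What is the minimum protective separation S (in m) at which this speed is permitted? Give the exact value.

S_min = 313/200 m = 1.5650 m

braking lasts T_s = (21/10)/5 = 0.4200 s
robot covers v_R·T_r = 2.1000·0.0600 = 0.1260 m before braking
braking distance = 2.1000²/(2·5.0000) = 0.4410 m
human over T_r+T_s: 1.6000·(0.0600+0.4200) = 0.7680 m
margins: 0.2000+0.0200+0.0100 = 0.2300 m
S_min ≈ 0.1260+0.4410+0.7680+0.2300  ⇒  S_min = 313/200 m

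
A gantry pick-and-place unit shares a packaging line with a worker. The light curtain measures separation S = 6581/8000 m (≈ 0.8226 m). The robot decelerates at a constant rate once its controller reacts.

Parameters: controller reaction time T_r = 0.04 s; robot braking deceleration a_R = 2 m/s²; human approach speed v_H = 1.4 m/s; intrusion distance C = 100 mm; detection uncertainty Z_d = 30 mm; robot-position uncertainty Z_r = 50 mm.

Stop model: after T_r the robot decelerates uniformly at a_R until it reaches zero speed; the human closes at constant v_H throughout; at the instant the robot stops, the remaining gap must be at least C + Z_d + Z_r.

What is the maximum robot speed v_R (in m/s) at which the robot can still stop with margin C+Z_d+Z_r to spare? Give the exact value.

quadratic (1/4)·v² + (37/50)·v + (-4693/8000) = 0
  disc = (37/50)² − 4·(1/4)·(-4693/8000) = 45369/40000 ; √disc = 213/200
  v_R = (−(37/50) + 213/200) / (2·(1/4)) = 13/20 m/s
check:
braking lasts T_s = (13/20)/2 = 0.3250 s
robot covers v_R·T_r = 0.6500·0.0400 = 0.0260 m before braking
robot under decel: 0.6500²/(2·2.0000) = 0.1056 m
human closes 1.4000·0.3650 = 0.5110 m
C+Z_d+Z_r = 0.1000+0.0300+0.0500 = 0.1800 m
sum ≈ 0.0260+0.1056+0.5110+0.1800 ≈ 0.8226 m = S ✓

v_R_max = 13/20 m/s = 0.6500 m/s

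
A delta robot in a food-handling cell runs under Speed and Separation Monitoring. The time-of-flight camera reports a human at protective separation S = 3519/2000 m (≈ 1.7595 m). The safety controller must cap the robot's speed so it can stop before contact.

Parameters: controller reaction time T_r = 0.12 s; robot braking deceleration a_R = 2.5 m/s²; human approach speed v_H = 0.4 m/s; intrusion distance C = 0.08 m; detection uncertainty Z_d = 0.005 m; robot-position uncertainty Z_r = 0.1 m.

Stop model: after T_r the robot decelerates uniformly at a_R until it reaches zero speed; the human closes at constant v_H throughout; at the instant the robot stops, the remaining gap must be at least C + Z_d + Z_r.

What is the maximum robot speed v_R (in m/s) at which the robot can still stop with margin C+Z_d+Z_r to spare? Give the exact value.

collect terms ⇒ (1/5)·v_R² + (7/25)·v_R + (-3053/2000) = 0
  disc = (7/25)² − 4·(1/5)·(-3053/2000) = 3249/2500 ; √disc = 57/50
  v_R = (−(7/25) + 57/50) / (2·(1/5)) = 43/20 m/s
check:
braking lasts T_s = (43/20)/(5/2) = 0.8600 s
reaction-phase robot travel = 2.1500·0.1200 = 0.2580 m
braking distance = 2.1500²/(2·2.5000) = 0.9245 m
person approaches 0.4000·(0.1200+0.8600) = 0.3920 m
C+Z_d+Z_r = 0.0800+0.0050+0.1000 = 0.1850 m
sum ≈ 0.2580+0.9245+0.3920+0.1850 ≈ 1.7595 m = S ✓

v_R_max = 43/20 m/s = 2.1500 m/s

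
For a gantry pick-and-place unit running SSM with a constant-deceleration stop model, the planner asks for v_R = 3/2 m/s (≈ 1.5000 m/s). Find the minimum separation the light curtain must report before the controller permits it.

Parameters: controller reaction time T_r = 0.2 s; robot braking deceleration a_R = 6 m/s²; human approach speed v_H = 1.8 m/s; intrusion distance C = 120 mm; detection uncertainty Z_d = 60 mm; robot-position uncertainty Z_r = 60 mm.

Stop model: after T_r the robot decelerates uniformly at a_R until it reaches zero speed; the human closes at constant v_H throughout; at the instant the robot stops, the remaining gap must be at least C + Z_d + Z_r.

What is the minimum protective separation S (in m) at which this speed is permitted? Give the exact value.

S_min = 123/80 m = 1.5375 m

braking lasts T_s = (3/2)/6 = 0.2500 s
reaction-phase robot travel = 1.5000·0.2000 = 0.3000 m
braking distance = 1.5000²/(2·6.0000) = 0.1875 m
person approaches 1.8000·(0.2000+0.2500) = 0.8100 m
C+Z_d+Z_r = 0.1200+0.0600+0.0600 = 0.2400 m
S_min ≈ 0.3000+0.1875+0.8100+0.2400  ⇒  S_min = 123/80 m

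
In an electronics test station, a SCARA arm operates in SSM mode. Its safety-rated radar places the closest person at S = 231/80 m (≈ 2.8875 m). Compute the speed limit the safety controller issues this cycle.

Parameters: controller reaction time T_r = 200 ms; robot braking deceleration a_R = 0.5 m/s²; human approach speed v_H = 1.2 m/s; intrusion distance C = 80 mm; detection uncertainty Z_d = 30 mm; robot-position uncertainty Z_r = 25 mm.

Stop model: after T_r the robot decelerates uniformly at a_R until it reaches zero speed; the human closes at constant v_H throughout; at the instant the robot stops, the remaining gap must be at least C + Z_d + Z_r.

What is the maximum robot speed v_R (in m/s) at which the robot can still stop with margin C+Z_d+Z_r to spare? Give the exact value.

at the boundary: (1)·v² + (13/5)·v + (-201/80) = 0
  disc = (13/5)² − 4·(1)·(-201/80) = 1681/100 ; √disc = 41/10
  v_R = (−(13/5) + 41/10) / (2·(1)) = 3/4 m/s
check:
T_s = v_R/a_R = (3/4)/(1/2) = 1.5000 s
reaction-phase robot travel = 0.7500·0.2000 = 0.1500 m
robot covers 0.7500·1.5000 − ½·0.5000·1.5000² = 0.5625 m while stopping
human over T_r+T_s: 1.2000·(0.2000+1.5000) = 2.0400 m
C+Z_d+Z_r = 0.0800+0.0300+0.0250 = 0.1350 m
sum ≈ 0.1500+0.5625+2.0400+0.1350 ≈ 2.8875 m = S ✓

v_R_max = 3/4 m/s = 0.7500 m/s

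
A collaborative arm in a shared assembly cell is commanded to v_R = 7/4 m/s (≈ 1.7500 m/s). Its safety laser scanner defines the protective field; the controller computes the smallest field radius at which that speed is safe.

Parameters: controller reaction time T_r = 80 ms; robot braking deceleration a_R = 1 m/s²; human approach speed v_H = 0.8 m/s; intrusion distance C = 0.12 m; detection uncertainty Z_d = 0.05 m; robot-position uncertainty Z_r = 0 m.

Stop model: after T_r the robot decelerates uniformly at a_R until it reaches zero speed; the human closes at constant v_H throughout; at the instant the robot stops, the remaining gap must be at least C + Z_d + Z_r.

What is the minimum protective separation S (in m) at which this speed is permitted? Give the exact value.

S_min = 13221/4000 m = 3.3053 m

T_s = v_R/a_R = (7/4)/1 = 1.7500 s
robot in T_r: 1.7500·0.0800 = 0.1400 m
robot covers 1.7500·1.7500 − ½·1.0000·1.7500² = 1.5312 m while stopping
person approaches 0.8000·(0.0800+1.7500) = 1.4640 m
C+Z_d+Z_r = 0.1200+0.0500+0.0000 = 0.1700 m
S_min ≈ 0.1400+1.5312+1.4640+0.1700  ⇒  S_min = 13221/4000 m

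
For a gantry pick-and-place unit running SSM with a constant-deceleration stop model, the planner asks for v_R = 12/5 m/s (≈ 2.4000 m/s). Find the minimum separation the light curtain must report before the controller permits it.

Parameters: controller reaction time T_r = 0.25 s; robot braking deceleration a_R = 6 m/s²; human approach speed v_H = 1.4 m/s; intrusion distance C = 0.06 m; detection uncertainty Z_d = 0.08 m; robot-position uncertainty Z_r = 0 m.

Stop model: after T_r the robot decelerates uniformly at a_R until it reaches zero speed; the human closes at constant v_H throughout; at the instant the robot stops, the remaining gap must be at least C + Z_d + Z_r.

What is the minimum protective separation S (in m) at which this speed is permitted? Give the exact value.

S_min = 213/100 m = 2.1300 m

braking lasts T_s = (12/5)/6 = 0.4000 s
robot covers v_R·T_r = 2.4000·0.2500 = 0.6000 m before braking
braking distance = 2.4000²/(2·6.0000) = 0.4800 m
person approaches 1.4000·(0.2500+0.4000) = 0.9100 m
margins: 0.0600+0.0800+0.0000 = 0.1400 m
S_min ≈ 0.6000+0.4800+0.9100+0.1400  ⇒  S_min = 213/100 m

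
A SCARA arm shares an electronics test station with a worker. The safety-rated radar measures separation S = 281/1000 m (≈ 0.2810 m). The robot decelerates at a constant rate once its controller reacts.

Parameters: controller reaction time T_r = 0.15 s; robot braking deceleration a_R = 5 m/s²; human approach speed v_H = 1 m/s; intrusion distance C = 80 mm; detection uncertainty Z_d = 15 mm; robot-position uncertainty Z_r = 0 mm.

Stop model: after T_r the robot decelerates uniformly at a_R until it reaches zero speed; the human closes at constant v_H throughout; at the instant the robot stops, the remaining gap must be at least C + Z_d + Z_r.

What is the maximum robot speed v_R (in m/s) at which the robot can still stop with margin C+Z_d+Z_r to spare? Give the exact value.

v_R_max = 1/10 m/s = 0.1000 m/s

at the boundary: (1/10)·v² + (7/20)·v + (-9/250) = 0
  disc = (7/20)² − 4·(1/10)·(-9/250) = 1369/10000 ; √disc = 37/100
  v_R = (−(7/20) + 37/100) / (2·(1/10)) = 1/10 m/s
check:
stop time T_s = (1/10)/5 = 0.0200 s
robot in T_r: 0.1000·0.1500 = 0.0150 m
robot under decel: 0.1000²/(2·5.0000) = 0.0010 m
human closes 1.0000·0.1700 = 0.1700 m
margins: 0.0800+0.0150+0.0000 = 0.0950 m
sum ≈ 0.0150+0.0010+0.1700+0.0950 ≈ 0.2810 m = S ✓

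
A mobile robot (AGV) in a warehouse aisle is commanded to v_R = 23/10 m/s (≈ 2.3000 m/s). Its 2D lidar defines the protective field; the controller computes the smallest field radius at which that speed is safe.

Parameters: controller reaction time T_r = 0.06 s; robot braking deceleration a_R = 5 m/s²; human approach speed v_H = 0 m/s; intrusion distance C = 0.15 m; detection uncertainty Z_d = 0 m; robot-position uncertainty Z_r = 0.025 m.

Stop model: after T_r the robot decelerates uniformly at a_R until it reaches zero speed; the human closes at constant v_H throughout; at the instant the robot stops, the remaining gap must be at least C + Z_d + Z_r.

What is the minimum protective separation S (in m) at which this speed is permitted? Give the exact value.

T_s = v_R/a_R = (23/10)/5 = 0.4600 s
robot in T_r: 2.3000·0.0600 = 0.1380 m
robot covers 2.3000·0.4600 − ½·5.0000·0.4600² = 0.5290 m while stopping
human over T_r+T_s: 0.0000·(0.0600+0.4600) = 0.0000 m
margins: 0.1500+0.0000+0.0250 = 0.1750 m
S_min ≈ 0.1380+0.5290+0.0000+0.1750  ⇒  S_min = 421/500 m

S_min = 421/500 m = 0.8420 m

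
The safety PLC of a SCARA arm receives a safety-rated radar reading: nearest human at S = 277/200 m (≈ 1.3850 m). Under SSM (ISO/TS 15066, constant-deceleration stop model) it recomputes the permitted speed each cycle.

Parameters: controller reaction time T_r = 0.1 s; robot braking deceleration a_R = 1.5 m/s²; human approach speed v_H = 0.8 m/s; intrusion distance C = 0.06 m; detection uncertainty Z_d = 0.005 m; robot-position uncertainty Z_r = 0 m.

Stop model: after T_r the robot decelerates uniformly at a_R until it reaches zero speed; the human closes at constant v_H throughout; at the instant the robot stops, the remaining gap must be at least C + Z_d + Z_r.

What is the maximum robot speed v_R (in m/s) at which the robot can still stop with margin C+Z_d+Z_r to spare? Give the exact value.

v_R_max = 6/5 m/s = 1.2000 m/s

quadratic (1/3)·v² + (19/30)·v + (-31/25) = 0
  disc = (19/30)² − 4·(1/3)·(-31/25) = 1849/900 ; √disc = 43/30
  v_R = (−(19/30) + 43/30) / (2·(1/3)) = 6/5 m/s
check:
braking lasts T_s = (6/5)/(3/2) = 0.8000 s
robot in T_r: 1.2000·0.1000 = 0.1200 m
robot under decel: 1.2000²/(2·1.5000) = 0.4800 m
human closes 0.8000·0.9000 = 0.7200 m
residual clearance needed = 0.0600+0.0050+0.0000 = 0.0650 m
sum ≈ 0.1200+0.4800+0.7200+0.0650 ≈ 1.3850 m = S ✓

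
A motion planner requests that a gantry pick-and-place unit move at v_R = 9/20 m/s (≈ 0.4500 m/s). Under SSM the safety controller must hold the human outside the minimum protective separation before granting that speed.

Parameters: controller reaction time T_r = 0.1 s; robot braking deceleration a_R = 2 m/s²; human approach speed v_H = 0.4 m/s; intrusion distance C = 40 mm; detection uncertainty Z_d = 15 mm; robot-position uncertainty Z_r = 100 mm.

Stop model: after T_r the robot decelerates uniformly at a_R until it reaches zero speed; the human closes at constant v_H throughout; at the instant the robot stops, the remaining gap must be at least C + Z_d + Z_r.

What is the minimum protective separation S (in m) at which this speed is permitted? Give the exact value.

T_s = v_R/a_R = (9/20)/2 = 0.2250 s
robot covers v_R·T_r = 0.4500·0.1000 = 0.0450 m before braking
robot under decel: 0.4500²/(2·2.0000) = 0.0506 m
human over T_r+T_s: 0.4000·(0.1000+0.2250) = 0.1300 m
residual clearance needed = 0.0400+0.0150+0.1000 = 0.1550 m
S_min ≈ 0.0450+0.0506+0.1300+0.1550  ⇒  S_min = 609/1600 m

S_min = 609/1600 m = 0.3806 m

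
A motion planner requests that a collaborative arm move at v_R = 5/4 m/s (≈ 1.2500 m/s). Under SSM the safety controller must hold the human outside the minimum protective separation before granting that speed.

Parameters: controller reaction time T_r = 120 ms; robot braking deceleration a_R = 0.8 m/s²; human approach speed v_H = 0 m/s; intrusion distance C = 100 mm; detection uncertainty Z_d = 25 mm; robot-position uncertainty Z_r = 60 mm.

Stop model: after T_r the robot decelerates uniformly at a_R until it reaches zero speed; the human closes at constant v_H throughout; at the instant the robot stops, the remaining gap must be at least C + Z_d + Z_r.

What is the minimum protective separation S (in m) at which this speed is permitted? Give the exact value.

S_min = 4197/3200 m = 1.3116 m

T_s = v_R/a_R = (5/4)/(4/5) = 1.5625 s
robot in T_r: 1.2500·0.1200 = 0.1500 m
robot covers 1.2500·1.5625 − ½·0.8000·1.5625² = 0.9766 m while stopping
person approaches 0.0000·(0.1200+1.5625) = 0.0000 m
C+Z_d+Z_r = 0.1000+0.0250+0.0600 = 0.1850 m
S_min ≈ 0.1500+0.9766+0.0000+0.1850  ⇒  S_min = 4197/3200 m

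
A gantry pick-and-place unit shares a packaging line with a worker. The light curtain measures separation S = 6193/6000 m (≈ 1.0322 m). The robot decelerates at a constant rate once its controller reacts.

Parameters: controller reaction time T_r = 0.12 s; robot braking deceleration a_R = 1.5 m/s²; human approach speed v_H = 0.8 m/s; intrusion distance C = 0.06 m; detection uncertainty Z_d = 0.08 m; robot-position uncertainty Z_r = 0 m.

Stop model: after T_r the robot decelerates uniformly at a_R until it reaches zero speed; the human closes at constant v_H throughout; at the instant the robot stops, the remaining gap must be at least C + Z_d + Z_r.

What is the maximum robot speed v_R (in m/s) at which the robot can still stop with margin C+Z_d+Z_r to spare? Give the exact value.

v_R_max = 17/20 m/s = 0.8500 m/s

collect terms ⇒ (1/3)·v_R² + (49/75)·v_R + (-4777/6000) = 0
  disc = (49/75)² − 4·(1/3)·(-4777/6000) = 3721/2500 ; √disc = 61/50
  v_R = (−(49/75) + 61/50) / (2·(1/3)) = 17/20 m/s
check:
T_s = v_R/a_R = (17/20)/(3/2) = 0.5667 s
robot in T_r: 0.8500·0.1200 = 0.1020 m
braking distance = 0.8500²/(2·1.5000) = 0.2408 m
person approaches 0.8000·(0.1200+0.5667) = 0.5493 m
C+Z_d+Z_r = 0.0600+0.0800+0.0000 = 0.1400 m
sum ≈ 0.1020+0.2408+0.5493+0.1400 ≈ 1.0322 m = S ✓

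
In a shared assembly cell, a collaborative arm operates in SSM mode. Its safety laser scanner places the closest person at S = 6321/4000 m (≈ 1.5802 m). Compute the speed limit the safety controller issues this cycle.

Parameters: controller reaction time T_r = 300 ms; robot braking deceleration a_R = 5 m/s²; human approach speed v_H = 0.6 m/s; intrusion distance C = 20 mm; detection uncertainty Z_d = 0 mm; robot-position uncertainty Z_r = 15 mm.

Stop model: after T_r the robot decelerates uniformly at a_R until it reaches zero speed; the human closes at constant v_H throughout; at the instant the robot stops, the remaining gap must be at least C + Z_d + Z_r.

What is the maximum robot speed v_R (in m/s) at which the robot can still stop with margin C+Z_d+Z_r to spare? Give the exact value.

quadratic (1/10)·v² + (21/50)·v + (-5461/4000) = 0
  disc = (21/50)² − 4·(1/10)·(-5461/4000) = 289/400 ; √disc = 17/20
  v_R = (−(21/50) + 17/20) / (2·(1/10)) = 43/20 m/s
check:
T_s = v_R/a_R = (43/20)/5 = 0.4300 s
reaction-phase robot travel = 2.1500·0.3000 = 0.6450 m
robot under decel: 2.1500²/(2·5.0000) = 0.4622 m
human over T_r+T_s: 0.6000·(0.3000+0.4300) = 0.4380 m
residual clearance needed = 0.0200+0.0000+0.0150 = 0.0350 m
sum ≈ 0.6450+0.4622+0.4380+0.0350 ≈ 1.5802 m = S ✓

v_R_max = 43/20 m/s = 2.1500 m/s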